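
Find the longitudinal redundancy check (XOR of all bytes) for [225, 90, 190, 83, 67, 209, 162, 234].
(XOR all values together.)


XOR chain: 225 ^ 90 ^ 190 ^ 83 ^ 67 ^ 209 ^ 162 ^ 234 = 140

140


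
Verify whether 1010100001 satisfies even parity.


Number of 1s: 4

Yes, parity is correct (4 ones)


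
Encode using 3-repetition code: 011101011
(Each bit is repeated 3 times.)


Each bit -> 3 copies

000111111111000111000111111


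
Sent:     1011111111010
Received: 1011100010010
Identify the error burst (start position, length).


XOR: 0000011101000

Burst at position 5, length 5


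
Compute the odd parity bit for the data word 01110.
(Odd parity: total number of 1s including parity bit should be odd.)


Number of 1s in data: 3
Parity bit: 0

0


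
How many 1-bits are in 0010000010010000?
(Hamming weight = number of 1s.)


Counting 1s in 0010000010010000

3


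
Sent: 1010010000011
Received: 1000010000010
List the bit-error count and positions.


XOR: 0010000000001

2 error(s) at position(s): 2, 12


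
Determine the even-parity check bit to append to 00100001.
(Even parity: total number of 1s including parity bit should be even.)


Number of 1s in data: 2
Parity bit: 0

0


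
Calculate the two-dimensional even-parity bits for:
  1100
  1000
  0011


Row parities: 010
Column parities: 0111

Row P: 010, Col P: 0111, Corner: 1


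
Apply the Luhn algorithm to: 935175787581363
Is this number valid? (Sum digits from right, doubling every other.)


Luhn sum = 71
71 mod 10 = 1

Invalid (Luhn sum mod 10 = 1)


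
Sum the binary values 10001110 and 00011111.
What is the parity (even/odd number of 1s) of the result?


10001110 = 142
00011111 = 31
Sum = 173 = 10101101
1s count = 5

odd parity (5 ones in 10101101)


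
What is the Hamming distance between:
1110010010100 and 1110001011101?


XOR: 0000011001001
Count of 1s: 4

4


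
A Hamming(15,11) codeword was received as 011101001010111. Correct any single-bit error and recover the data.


Syndrome = 13: error at position 13

Data: 10101010011 (corrected bit 13)


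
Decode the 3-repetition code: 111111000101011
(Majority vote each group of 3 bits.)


Groups: 111, 111, 000, 101, 011
Majority votes: 11011

11011


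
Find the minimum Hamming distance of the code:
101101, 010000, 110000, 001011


Comparing all pairs, minimum distance: 1
Can detect 0 errors, correct 0 errors

1


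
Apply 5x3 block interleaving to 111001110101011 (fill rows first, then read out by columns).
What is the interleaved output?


Matrix:
  111
  001
  110
  101
  011
Read columns: 101101010111011

101101010111011


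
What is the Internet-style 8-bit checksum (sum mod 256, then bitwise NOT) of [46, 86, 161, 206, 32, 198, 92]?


Sum = 821 mod 256 = 53
Complement = 202

202


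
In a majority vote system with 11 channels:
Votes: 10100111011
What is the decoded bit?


Ones: 7 out of 11
Threshold: 6

1 (7/11 voted 1)


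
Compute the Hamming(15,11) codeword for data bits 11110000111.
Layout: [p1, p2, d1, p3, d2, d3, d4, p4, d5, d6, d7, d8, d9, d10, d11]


Parity bits: p1=1, p2=1, p3=0, p4=1

111011110000111


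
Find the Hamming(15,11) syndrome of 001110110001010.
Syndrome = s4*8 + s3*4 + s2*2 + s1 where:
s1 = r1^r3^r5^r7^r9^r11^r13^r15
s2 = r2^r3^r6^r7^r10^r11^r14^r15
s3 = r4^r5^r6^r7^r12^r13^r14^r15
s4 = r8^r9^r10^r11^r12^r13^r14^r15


s1=1, s2=1, s3=1, s4=1

Syndrome = 15 (error at position 15)


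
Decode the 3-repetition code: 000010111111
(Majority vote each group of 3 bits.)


Groups: 000, 010, 111, 111
Majority votes: 0011

0011


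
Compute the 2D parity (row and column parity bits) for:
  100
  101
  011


Row parities: 100
Column parities: 010

Row P: 100, Col P: 010, Corner: 1


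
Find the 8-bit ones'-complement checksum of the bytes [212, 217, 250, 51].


Sum = 730 mod 256 = 218
Complement = 37

37


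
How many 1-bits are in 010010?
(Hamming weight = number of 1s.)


Counting 1s in 010010

2


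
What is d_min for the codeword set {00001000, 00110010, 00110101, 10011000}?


Comparing all pairs, minimum distance: 2
Can detect 1 errors, correct 0 errors

2


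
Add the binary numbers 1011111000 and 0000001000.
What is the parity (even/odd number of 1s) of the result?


1011111000 = 760
0000001000 = 8
Sum = 768 = 1100000000
1s count = 2

even parity (2 ones in 1100000000)


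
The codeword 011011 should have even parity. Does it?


Number of 1s: 4

Yes, parity is correct (4 ones)


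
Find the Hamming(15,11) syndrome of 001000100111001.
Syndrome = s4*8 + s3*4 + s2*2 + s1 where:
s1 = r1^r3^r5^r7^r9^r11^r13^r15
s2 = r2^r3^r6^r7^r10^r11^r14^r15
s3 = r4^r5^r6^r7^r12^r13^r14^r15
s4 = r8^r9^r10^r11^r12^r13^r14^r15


s1=0, s2=1, s3=1, s4=0

Syndrome = 6 (error at position 6)


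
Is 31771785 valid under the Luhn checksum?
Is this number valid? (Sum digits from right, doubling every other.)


Luhn sum = 40
40 mod 10 = 0

Valid (Luhn sum mod 10 = 0)


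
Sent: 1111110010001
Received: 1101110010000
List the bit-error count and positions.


XOR: 0010000000001

2 error(s) at position(s): 2, 12


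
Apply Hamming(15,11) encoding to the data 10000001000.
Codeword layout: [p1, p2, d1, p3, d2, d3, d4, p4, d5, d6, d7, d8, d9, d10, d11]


Parity bits: p1=1, p2=1, p3=1, p4=1

111100010001000


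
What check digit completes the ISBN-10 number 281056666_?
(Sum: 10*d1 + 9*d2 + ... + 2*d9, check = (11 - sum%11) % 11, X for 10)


Weighted sum: 214
214 mod 11 = 5

Check digit: 6


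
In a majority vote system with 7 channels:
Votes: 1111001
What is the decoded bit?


Ones: 5 out of 7
Threshold: 4

1 (5/7 voted 1)


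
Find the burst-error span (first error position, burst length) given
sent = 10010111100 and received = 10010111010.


XOR: 00000000110

Burst at position 8, length 2


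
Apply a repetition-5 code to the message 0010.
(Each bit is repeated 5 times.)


Each bit -> 5 copies

00000000001111100000


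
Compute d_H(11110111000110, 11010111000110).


XOR: 00100000000000
Count of 1s: 1

1


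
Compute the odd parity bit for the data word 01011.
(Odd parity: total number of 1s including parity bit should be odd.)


Number of 1s in data: 3
Parity bit: 0

0


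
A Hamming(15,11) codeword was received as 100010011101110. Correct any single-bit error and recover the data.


Syndrome = 0: no error detected

Data: 01001101110 (no errors)


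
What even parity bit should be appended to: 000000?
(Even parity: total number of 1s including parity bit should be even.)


Number of 1s in data: 0
Parity bit: 0

0


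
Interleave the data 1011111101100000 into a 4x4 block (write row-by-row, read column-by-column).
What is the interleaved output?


Matrix:
  1011
  1111
  0110
  0000
Read columns: 1100011011101100

1100011011101100


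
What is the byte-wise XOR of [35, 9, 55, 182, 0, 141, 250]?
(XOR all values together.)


XOR chain: 35 ^ 9 ^ 55 ^ 182 ^ 0 ^ 141 ^ 250 = 220

220


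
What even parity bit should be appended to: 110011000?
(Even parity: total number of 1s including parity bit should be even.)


Number of 1s in data: 4
Parity bit: 0

0


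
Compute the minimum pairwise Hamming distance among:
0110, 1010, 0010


Comparing all pairs, minimum distance: 1
Can detect 0 errors, correct 0 errors

1


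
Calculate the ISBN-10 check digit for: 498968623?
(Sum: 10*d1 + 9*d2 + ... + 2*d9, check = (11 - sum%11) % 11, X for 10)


Weighted sum: 360
360 mod 11 = 8

Check digit: 3


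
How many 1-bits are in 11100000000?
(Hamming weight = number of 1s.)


Counting 1s in 11100000000

3


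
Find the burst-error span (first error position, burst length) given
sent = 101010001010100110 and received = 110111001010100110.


XOR: 011101000000000000

Burst at position 1, length 5


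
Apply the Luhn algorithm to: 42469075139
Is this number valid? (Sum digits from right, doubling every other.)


Luhn sum = 48
48 mod 10 = 8

Invalid (Luhn sum mod 10 = 8)


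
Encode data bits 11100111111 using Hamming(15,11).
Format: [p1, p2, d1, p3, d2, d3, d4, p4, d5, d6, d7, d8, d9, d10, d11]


Parity bits: p1=1, p2=0, p3=0, p4=0

101011000111111


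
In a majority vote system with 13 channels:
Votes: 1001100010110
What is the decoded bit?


Ones: 6 out of 13
Threshold: 7

0 (6/13 voted 1)


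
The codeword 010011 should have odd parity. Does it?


Number of 1s: 3

Yes, parity is correct (3 ones)


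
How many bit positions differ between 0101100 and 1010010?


XOR: 1111110
Count of 1s: 6

6


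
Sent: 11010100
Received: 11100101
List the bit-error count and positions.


XOR: 00110001

3 error(s) at position(s): 2, 3, 7


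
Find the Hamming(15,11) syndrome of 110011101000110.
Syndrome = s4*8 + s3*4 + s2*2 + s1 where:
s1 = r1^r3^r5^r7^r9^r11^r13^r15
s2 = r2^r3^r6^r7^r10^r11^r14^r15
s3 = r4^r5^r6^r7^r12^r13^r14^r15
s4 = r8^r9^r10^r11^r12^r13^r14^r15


s1=1, s2=0, s3=1, s4=1

Syndrome = 13 (error at position 13)


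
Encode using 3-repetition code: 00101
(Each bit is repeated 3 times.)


Each bit -> 3 copies

000000111000111


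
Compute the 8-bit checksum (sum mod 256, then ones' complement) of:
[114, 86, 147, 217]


Sum = 564 mod 256 = 52
Complement = 203

203


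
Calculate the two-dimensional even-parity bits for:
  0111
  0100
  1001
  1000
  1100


Row parities: 11010
Column parities: 1110

Row P: 11010, Col P: 1110, Corner: 1


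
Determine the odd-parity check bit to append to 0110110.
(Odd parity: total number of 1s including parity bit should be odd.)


Number of 1s in data: 4
Parity bit: 1

1


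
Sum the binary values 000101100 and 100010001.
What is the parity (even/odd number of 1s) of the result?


000101100 = 44
100010001 = 273
Sum = 317 = 100111101
1s count = 6

even parity (6 ones in 100111101)


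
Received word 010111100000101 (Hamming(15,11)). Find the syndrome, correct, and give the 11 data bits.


Syndrome = 0: no error detected

Data: 01110000101 (no errors)


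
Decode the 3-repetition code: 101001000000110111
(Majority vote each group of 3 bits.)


Groups: 101, 001, 000, 000, 110, 111
Majority votes: 100011

100011


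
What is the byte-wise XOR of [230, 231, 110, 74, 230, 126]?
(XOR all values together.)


XOR chain: 230 ^ 231 ^ 110 ^ 74 ^ 230 ^ 126 = 189

189


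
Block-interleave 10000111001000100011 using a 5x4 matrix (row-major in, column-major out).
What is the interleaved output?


Matrix:
  1000
  0111
  0010
  0010
  0011
Read columns: 10000010000111101001

10000010000111101001


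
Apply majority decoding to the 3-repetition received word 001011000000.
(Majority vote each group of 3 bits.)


Groups: 001, 011, 000, 000
Majority votes: 0100

0100


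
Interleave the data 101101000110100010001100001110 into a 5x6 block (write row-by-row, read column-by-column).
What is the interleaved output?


Matrix:
  101101
  000110
  100010
  001100
  001110
Read columns: 101000000010011110110110110000

101000000010011110110110110000


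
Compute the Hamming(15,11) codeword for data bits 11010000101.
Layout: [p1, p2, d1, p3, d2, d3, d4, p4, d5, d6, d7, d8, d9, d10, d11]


Parity bits: p1=1, p2=1, p3=0, p4=0

111010100000101


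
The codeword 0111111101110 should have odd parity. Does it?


Number of 1s: 10

No, parity error (10 ones)


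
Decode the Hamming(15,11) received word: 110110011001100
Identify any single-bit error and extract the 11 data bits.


Syndrome = 2: error at position 2

Data: 01001001100 (corrected bit 2)


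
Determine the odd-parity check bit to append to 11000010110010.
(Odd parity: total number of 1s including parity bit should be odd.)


Number of 1s in data: 6
Parity bit: 1

1


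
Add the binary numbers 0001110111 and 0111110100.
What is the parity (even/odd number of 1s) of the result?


0001110111 = 119
0111110100 = 500
Sum = 619 = 1001101011
1s count = 6

even parity (6 ones in 1001101011)


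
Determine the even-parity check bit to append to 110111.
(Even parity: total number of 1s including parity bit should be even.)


Number of 1s in data: 5
Parity bit: 1

1


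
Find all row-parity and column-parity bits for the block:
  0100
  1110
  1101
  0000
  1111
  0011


Row parities: 111000
Column parities: 1011

Row P: 111000, Col P: 1011, Corner: 1


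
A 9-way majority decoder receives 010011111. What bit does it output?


Ones: 6 out of 9
Threshold: 5

1 (6/9 voted 1)


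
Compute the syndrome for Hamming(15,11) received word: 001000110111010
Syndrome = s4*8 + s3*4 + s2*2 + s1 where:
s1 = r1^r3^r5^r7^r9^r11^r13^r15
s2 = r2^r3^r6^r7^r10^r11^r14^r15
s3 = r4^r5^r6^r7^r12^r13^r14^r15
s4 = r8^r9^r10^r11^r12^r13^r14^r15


s1=1, s2=1, s3=1, s4=1

Syndrome = 15 (error at position 15)


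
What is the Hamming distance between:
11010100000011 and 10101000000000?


XOR: 01111100000011
Count of 1s: 7

7


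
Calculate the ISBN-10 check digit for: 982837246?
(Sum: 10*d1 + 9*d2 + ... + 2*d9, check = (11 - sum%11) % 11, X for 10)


Weighted sum: 319
319 mod 11 = 0

Check digit: 0


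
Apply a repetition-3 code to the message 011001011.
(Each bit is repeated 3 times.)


Each bit -> 3 copies

000111111000000111000111111


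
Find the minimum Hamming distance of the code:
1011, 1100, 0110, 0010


Comparing all pairs, minimum distance: 1
Can detect 0 errors, correct 0 errors

1


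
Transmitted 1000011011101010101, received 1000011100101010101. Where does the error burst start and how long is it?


XOR: 0000000111000000000

Burst at position 7, length 3


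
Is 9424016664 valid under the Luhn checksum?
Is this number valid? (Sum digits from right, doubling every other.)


Luhn sum = 38
38 mod 10 = 8

Invalid (Luhn sum mod 10 = 8)


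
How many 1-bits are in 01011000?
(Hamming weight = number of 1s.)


Counting 1s in 01011000

3


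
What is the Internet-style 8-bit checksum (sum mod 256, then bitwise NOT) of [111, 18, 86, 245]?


Sum = 460 mod 256 = 204
Complement = 51

51


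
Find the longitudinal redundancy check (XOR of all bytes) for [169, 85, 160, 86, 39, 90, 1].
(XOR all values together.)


XOR chain: 169 ^ 85 ^ 160 ^ 86 ^ 39 ^ 90 ^ 1 = 118

118


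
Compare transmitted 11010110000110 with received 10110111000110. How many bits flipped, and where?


XOR: 01100001000000

3 error(s) at position(s): 1, 2, 7


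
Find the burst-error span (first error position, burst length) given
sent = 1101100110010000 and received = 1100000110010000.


XOR: 0001100000000000

Burst at position 3, length 2


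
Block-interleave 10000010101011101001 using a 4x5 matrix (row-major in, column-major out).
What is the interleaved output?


Matrix:
  10000
  01010
  10111
  01001
Read columns: 10100101001001100011

10100101001001100011


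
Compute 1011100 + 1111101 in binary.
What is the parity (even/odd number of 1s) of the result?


1011100 = 92
1111101 = 125
Sum = 217 = 11011001
1s count = 5

odd parity (5 ones in 11011001)


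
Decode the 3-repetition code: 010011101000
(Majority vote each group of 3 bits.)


Groups: 010, 011, 101, 000
Majority votes: 0110

0110


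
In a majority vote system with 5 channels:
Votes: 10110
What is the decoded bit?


Ones: 3 out of 5
Threshold: 3

1 (3/5 voted 1)


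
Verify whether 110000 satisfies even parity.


Number of 1s: 2

Yes, parity is correct (2 ones)


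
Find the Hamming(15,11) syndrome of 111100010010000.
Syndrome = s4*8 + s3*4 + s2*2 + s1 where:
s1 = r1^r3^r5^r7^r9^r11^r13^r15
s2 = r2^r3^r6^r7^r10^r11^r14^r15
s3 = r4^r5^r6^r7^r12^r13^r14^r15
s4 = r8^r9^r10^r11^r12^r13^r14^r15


s1=1, s2=1, s3=1, s4=0

Syndrome = 7 (error at position 7)


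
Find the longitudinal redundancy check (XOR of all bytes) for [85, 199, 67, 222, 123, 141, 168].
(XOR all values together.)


XOR chain: 85 ^ 199 ^ 67 ^ 222 ^ 123 ^ 141 ^ 168 = 81

81


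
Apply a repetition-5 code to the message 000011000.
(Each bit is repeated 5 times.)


Each bit -> 5 copies

000000000000000000001111111111000000000000000


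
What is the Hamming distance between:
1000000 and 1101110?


XOR: 0101110
Count of 1s: 4

4


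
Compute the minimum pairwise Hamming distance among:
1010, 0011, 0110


Comparing all pairs, minimum distance: 2
Can detect 1 errors, correct 0 errors

2


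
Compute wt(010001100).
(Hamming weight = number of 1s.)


Counting 1s in 010001100

3


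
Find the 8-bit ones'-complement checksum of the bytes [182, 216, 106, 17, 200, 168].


Sum = 889 mod 256 = 121
Complement = 134

134


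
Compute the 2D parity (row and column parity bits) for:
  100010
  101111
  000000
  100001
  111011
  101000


Row parities: 010010
Column parities: 111111

Row P: 010010, Col P: 111111, Corner: 0


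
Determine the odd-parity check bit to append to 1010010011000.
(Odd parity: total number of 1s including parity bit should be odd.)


Number of 1s in data: 5
Parity bit: 0

0


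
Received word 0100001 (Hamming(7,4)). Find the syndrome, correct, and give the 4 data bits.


Syndrome = 5: error at position 5

Data: 0101 (corrected bit 5)


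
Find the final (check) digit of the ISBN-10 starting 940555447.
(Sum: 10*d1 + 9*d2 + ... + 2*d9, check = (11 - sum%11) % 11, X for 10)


Weighted sum: 258
258 mod 11 = 5

Check digit: 6


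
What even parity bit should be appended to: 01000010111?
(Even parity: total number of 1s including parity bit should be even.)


Number of 1s in data: 5
Parity bit: 1

1


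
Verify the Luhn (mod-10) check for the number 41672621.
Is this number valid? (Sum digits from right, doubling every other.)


Luhn sum = 34
34 mod 10 = 4

Invalid (Luhn sum mod 10 = 4)


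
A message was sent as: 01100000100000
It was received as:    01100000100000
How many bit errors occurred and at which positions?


XOR: 00000000000000

0 errors (received matches sent)


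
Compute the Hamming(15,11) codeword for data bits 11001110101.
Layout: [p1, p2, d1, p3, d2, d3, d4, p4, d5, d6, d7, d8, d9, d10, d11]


Parity bits: p1=0, p2=0, p3=1, p4=1

001110011110101


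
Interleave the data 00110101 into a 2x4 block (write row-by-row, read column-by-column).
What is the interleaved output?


Matrix:
  0011
  0101
Read columns: 00011011

00011011


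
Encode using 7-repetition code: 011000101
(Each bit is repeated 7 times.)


Each bit -> 7 copies

000000011111111111111000000000000000000000111111100000001111111


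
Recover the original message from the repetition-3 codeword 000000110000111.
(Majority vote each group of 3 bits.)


Groups: 000, 000, 110, 000, 111
Majority votes: 00101

00101


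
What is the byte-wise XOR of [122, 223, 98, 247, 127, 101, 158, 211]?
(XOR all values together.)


XOR chain: 122 ^ 223 ^ 98 ^ 247 ^ 127 ^ 101 ^ 158 ^ 211 = 103

103


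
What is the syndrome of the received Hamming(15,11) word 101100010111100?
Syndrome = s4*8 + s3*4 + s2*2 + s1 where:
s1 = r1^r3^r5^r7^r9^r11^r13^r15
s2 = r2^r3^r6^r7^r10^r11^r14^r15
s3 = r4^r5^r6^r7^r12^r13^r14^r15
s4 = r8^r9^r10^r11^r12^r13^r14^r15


s1=0, s2=1, s3=1, s4=1

Syndrome = 14 (error at position 14)


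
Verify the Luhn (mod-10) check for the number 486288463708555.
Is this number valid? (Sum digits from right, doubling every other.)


Luhn sum = 69
69 mod 10 = 9

Invalid (Luhn sum mod 10 = 9)


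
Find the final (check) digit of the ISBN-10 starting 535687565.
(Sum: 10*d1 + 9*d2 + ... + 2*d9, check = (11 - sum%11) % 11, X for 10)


Weighted sum: 290
290 mod 11 = 4

Check digit: 7


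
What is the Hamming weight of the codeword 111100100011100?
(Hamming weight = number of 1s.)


Counting 1s in 111100100011100

8


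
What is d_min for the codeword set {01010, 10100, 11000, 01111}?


Comparing all pairs, minimum distance: 2
Can detect 1 errors, correct 0 errors

2


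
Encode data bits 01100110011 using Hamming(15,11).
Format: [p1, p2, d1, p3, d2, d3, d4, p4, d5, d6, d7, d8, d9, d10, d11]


Parity bits: p1=1, p2=1, p3=0, p4=0

110011000110011


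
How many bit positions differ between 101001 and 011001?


XOR: 110000
Count of 1s: 2

2


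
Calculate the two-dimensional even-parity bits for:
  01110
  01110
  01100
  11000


Row parities: 1100
Column parities: 10100

Row P: 1100, Col P: 10100, Corner: 0


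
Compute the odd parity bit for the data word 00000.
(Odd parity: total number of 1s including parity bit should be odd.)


Number of 1s in data: 0
Parity bit: 1

1


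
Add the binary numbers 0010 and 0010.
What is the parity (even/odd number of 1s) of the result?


0010 = 2
0010 = 2
Sum = 4 = 100
1s count = 1

odd parity (1 ones in 100)


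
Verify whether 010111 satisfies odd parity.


Number of 1s: 4

No, parity error (4 ones)


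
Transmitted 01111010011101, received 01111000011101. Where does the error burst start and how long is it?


XOR: 00000010000000

Burst at position 6, length 1


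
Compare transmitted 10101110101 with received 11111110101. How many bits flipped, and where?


XOR: 01010000000

2 error(s) at position(s): 1, 3


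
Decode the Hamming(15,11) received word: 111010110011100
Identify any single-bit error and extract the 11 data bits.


Syndrome = 0: no error detected

Data: 11010011100 (no errors)


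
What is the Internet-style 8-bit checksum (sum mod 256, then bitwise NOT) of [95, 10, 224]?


Sum = 329 mod 256 = 73
Complement = 182

182


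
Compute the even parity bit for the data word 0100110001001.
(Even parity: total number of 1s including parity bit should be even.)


Number of 1s in data: 5
Parity bit: 1

1


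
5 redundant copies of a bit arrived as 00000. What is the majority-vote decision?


Ones: 0 out of 5
Threshold: 3

0 (0/5 voted 1)


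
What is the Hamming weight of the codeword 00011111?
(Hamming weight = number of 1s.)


Counting 1s in 00011111

5


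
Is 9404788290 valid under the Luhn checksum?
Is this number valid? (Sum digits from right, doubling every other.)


Luhn sum = 48
48 mod 10 = 8

Invalid (Luhn sum mod 10 = 8)


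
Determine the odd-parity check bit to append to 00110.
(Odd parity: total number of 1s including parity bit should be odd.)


Number of 1s in data: 2
Parity bit: 1

1


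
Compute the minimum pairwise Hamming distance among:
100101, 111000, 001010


Comparing all pairs, minimum distance: 3
Can detect 2 errors, correct 1 errors

3


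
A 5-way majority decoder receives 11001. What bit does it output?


Ones: 3 out of 5
Threshold: 3

1 (3/5 voted 1)


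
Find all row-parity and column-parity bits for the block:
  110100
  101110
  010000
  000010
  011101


Row parities: 10110
Column parities: 010101

Row P: 10110, Col P: 010101, Corner: 1


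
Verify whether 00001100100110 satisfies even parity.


Number of 1s: 5

No, parity error (5 ones)


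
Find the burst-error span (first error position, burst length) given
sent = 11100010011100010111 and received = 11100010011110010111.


XOR: 00000000000010000000

Burst at position 12, length 1


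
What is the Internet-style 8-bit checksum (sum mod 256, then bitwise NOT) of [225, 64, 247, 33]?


Sum = 569 mod 256 = 57
Complement = 198

198


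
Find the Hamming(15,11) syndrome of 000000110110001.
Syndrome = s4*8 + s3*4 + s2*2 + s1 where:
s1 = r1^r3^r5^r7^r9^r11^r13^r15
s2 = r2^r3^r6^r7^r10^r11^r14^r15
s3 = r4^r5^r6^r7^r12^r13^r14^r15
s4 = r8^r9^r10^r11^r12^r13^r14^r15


s1=1, s2=0, s3=0, s4=0

Syndrome = 1 (error at position 1)


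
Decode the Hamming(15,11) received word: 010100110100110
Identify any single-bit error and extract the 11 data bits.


Syndrome = 0: no error detected

Data: 00010100110 (no errors)


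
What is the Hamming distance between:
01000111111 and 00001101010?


XOR: 01001010101
Count of 1s: 5

5


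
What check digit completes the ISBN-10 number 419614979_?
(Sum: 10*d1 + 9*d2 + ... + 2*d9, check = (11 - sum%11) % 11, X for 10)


Weighted sum: 264
264 mod 11 = 0

Check digit: 0


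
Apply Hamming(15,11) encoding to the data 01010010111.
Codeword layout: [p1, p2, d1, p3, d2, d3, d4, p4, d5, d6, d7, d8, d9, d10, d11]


Parity bits: p1=1, p2=0, p3=1, p4=0

100110100010111


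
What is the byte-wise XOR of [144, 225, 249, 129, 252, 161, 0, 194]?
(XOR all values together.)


XOR chain: 144 ^ 225 ^ 249 ^ 129 ^ 252 ^ 161 ^ 0 ^ 194 = 150

150


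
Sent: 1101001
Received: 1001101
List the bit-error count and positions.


XOR: 0100100

2 error(s) at position(s): 1, 4


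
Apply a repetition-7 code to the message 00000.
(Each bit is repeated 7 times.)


Each bit -> 7 copies

00000000000000000000000000000000000


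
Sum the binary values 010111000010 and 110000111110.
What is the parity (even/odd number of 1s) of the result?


010111000010 = 1474
110000111110 = 3134
Sum = 4608 = 1001000000000
1s count = 2

even parity (2 ones in 1001000000000)


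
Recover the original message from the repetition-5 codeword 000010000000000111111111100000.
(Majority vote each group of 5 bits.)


Groups: 00001, 00000, 00000, 11111, 11111, 00000
Majority votes: 000110

000110


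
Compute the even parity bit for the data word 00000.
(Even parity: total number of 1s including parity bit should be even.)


Number of 1s in data: 0
Parity bit: 0

0


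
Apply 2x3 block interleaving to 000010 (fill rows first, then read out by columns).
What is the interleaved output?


Matrix:
  000
  010
Read columns: 000100

000100


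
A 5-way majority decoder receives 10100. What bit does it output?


Ones: 2 out of 5
Threshold: 3

0 (2/5 voted 1)


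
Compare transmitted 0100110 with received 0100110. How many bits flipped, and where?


XOR: 0000000

0 errors (received matches sent)


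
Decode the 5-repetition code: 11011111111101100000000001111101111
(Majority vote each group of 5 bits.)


Groups: 11011, 11111, 11011, 00000, 00000, 11111, 01111
Majority votes: 1110011

1110011


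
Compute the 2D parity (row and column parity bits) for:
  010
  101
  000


Row parities: 100
Column parities: 111

Row P: 100, Col P: 111, Corner: 1


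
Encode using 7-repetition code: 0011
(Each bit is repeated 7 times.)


Each bit -> 7 copies

0000000000000011111111111111


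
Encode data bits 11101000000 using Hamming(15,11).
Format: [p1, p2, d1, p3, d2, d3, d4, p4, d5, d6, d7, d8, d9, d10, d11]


Parity bits: p1=1, p2=0, p3=0, p4=1

101011011000000


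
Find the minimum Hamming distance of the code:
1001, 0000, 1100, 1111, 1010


Comparing all pairs, minimum distance: 2
Can detect 1 errors, correct 0 errors

2


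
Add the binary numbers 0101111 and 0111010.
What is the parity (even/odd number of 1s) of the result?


0101111 = 47
0111010 = 58
Sum = 105 = 1101001
1s count = 4

even parity (4 ones in 1101001)


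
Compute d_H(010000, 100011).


XOR: 110011
Count of 1s: 4

4


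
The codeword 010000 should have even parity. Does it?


Number of 1s: 1

No, parity error (1 ones)


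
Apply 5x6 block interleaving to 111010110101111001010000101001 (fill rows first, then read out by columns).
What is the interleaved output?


Matrix:
  111010
  110101
  111001
  010000
  101001
Read columns: 111011111010101010001000001101

111011111010101010001000001101


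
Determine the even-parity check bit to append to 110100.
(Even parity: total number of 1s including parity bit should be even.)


Number of 1s in data: 3
Parity bit: 1

1


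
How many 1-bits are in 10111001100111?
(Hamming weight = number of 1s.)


Counting 1s in 10111001100111

9


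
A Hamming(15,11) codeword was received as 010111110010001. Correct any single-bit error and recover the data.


Syndrome = 14: error at position 14

Data: 01110010011 (corrected bit 14)


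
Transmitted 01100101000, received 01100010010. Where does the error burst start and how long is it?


XOR: 00000111010

Burst at position 5, length 5


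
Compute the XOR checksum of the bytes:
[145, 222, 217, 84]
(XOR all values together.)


XOR chain: 145 ^ 222 ^ 217 ^ 84 = 194

194


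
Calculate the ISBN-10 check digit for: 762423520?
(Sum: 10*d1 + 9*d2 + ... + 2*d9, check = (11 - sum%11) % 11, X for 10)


Weighted sum: 221
221 mod 11 = 1

Check digit: X


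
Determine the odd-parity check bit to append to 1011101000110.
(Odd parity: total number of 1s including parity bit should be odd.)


Number of 1s in data: 7
Parity bit: 0

0


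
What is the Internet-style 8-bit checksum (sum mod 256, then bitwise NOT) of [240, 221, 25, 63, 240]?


Sum = 789 mod 256 = 21
Complement = 234

234


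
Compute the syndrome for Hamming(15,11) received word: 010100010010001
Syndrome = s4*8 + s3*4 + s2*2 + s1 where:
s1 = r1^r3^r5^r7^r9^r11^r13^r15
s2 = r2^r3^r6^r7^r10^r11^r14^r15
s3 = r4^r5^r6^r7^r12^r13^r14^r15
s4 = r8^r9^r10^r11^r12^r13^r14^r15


s1=0, s2=1, s3=0, s4=1

Syndrome = 10 (error at position 10)


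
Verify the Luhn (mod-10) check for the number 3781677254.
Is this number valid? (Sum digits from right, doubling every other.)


Luhn sum = 43
43 mod 10 = 3

Invalid (Luhn sum mod 10 = 3)


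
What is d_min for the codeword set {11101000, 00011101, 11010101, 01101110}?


Comparing all pairs, minimum distance: 3
Can detect 2 errors, correct 1 errors

3


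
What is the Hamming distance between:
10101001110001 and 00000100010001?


XOR: 10101101100000
Count of 1s: 6

6


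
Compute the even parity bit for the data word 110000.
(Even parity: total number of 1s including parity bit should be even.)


Number of 1s in data: 2
Parity bit: 0

0


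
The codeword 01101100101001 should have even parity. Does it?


Number of 1s: 7

No, parity error (7 ones)


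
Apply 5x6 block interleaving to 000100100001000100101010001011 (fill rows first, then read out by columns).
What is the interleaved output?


Matrix:
  000100
  100001
  000100
  101010
  001011
Read columns: 010100000000011101000001101001

010100000000011101000001101001


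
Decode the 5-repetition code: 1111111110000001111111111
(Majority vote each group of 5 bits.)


Groups: 11111, 11110, 00000, 11111, 11111
Majority votes: 11011

11011


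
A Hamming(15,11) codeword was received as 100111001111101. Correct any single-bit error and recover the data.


Syndrome = 0: no error detected

Data: 01101111101 (no errors)


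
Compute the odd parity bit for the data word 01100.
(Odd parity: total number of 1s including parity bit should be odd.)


Number of 1s in data: 2
Parity bit: 1

1


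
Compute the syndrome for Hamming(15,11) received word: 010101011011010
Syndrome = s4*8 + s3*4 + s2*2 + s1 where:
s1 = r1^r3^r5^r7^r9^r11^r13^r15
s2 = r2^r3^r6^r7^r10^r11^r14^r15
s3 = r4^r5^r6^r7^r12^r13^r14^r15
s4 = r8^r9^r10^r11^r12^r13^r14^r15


s1=0, s2=0, s3=0, s4=1

Syndrome = 8 (error at position 8)


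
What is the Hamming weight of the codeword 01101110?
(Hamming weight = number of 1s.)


Counting 1s in 01101110

5


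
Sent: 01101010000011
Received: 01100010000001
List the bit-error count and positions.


XOR: 00001000000010

2 error(s) at position(s): 4, 12


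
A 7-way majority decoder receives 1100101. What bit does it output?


Ones: 4 out of 7
Threshold: 4

1 (4/7 voted 1)


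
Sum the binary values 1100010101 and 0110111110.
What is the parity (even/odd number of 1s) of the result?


1100010101 = 789
0110111110 = 446
Sum = 1235 = 10011010011
1s count = 6

even parity (6 ones in 10011010011)


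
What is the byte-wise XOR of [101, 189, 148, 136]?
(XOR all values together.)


XOR chain: 101 ^ 189 ^ 148 ^ 136 = 196

196


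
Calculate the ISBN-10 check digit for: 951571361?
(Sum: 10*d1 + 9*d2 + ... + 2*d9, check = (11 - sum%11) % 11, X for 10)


Weighted sum: 257
257 mod 11 = 4

Check digit: 7


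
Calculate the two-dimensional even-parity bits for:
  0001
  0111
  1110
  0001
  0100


Row parities: 11111
Column parities: 1101

Row P: 11111, Col P: 1101, Corner: 1


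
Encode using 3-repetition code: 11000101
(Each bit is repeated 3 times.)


Each bit -> 3 copies

111111000000000111000111


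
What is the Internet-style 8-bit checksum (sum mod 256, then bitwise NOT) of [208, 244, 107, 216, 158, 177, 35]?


Sum = 1145 mod 256 = 121
Complement = 134

134


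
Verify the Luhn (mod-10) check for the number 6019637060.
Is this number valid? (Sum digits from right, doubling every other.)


Luhn sum = 28
28 mod 10 = 8

Invalid (Luhn sum mod 10 = 8)


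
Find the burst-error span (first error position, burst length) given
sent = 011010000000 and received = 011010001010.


XOR: 000000001010

Burst at position 8, length 3


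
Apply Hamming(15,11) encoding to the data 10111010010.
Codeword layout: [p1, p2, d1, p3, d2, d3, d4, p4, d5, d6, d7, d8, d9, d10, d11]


Parity bits: p1=0, p2=1, p3=1, p4=1

011101111010010


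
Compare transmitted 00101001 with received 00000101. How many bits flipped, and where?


XOR: 00101100

3 error(s) at position(s): 2, 4, 5


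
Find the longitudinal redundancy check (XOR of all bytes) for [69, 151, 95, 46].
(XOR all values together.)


XOR chain: 69 ^ 151 ^ 95 ^ 46 = 163

163


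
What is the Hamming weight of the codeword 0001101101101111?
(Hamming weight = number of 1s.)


Counting 1s in 0001101101101111

10


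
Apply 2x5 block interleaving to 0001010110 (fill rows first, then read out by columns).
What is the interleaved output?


Matrix:
  00010
  10110
Read columns: 0100011100

0100011100


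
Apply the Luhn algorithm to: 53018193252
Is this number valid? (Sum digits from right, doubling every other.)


Luhn sum = 43
43 mod 10 = 3

Invalid (Luhn sum mod 10 = 3)


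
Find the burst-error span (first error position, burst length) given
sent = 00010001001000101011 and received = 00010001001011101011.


XOR: 00000000000011000000

Burst at position 12, length 2


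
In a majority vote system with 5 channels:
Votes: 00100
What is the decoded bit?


Ones: 1 out of 5
Threshold: 3

0 (1/5 voted 1)


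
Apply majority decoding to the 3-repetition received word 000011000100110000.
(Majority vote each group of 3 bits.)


Groups: 000, 011, 000, 100, 110, 000
Majority votes: 010010

010010


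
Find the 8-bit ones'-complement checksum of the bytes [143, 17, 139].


Sum = 299 mod 256 = 43
Complement = 212

212


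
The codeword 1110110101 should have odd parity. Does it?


Number of 1s: 7

Yes, parity is correct (7 ones)


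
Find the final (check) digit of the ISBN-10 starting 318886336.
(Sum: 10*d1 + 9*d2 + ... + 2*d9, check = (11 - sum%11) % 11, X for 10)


Weighted sum: 270
270 mod 11 = 6

Check digit: 5


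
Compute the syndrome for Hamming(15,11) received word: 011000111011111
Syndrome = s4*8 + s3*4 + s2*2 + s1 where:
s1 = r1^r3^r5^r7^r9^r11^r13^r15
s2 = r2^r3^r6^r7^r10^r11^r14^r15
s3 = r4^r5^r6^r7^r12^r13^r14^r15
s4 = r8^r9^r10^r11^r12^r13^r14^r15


s1=0, s2=0, s3=1, s4=1

Syndrome = 12 (error at position 12)


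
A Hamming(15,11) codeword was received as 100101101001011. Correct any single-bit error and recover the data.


Syndrome = 0: no error detected

Data: 00111001011 (no errors)


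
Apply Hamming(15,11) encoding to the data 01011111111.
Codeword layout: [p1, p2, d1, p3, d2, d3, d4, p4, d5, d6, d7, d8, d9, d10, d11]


Parity bits: p1=0, p2=1, p3=0, p4=1

010010111111111


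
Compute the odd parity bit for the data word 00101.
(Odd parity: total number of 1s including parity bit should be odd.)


Number of 1s in data: 2
Parity bit: 1

1


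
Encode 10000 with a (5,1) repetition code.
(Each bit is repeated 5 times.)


Each bit -> 5 copies

1111100000000000000000000


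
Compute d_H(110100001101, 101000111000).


XOR: 011100110101
Count of 1s: 7

7


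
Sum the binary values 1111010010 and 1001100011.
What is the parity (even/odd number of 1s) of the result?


1111010010 = 978
1001100011 = 611
Sum = 1589 = 11000110101
1s count = 6

even parity (6 ones in 11000110101)


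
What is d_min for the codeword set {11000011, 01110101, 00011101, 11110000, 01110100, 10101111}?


Comparing all pairs, minimum distance: 1
Can detect 0 errors, correct 0 errors

1


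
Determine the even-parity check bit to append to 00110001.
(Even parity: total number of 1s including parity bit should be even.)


Number of 1s in data: 3
Parity bit: 1

1


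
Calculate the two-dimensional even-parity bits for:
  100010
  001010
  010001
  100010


Row parities: 0000
Column parities: 011011

Row P: 0000, Col P: 011011, Corner: 0


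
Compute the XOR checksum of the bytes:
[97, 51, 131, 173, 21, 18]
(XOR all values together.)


XOR chain: 97 ^ 51 ^ 131 ^ 173 ^ 21 ^ 18 = 123

123


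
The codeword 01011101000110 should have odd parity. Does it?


Number of 1s: 7

Yes, parity is correct (7 ones)


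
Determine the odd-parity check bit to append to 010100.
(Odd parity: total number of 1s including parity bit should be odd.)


Number of 1s in data: 2
Parity bit: 1

1


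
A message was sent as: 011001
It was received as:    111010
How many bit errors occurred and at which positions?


XOR: 100011

3 error(s) at position(s): 0, 4, 5


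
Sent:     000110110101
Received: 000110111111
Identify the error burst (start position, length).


XOR: 000000001010

Burst at position 8, length 3


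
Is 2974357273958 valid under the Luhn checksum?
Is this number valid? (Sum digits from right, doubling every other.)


Luhn sum = 72
72 mod 10 = 2

Invalid (Luhn sum mod 10 = 2)


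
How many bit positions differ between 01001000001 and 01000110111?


XOR: 00001110110
Count of 1s: 5

5


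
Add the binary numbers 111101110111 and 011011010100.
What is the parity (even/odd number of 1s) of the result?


111101110111 = 3959
011011010100 = 1748
Sum = 5707 = 1011001001011
1s count = 7

odd parity (7 ones in 1011001001011)


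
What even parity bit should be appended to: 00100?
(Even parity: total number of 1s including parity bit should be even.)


Number of 1s in data: 1
Parity bit: 1

1


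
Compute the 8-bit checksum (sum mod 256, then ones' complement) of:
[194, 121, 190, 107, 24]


Sum = 636 mod 256 = 124
Complement = 131

131


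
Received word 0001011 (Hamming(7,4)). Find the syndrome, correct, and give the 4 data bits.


Syndrome = 5: error at position 5

Data: 0111 (corrected bit 5)


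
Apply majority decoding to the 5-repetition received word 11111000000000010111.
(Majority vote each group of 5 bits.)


Groups: 11111, 00000, 00000, 10111
Majority votes: 1001

1001


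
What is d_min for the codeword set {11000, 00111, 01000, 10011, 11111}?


Comparing all pairs, minimum distance: 1
Can detect 0 errors, correct 0 errors

1


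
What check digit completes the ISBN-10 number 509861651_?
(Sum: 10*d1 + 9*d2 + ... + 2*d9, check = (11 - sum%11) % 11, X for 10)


Weighted sum: 260
260 mod 11 = 7

Check digit: 4


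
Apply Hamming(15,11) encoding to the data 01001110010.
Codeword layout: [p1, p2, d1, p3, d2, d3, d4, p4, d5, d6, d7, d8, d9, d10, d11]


Parity bits: p1=1, p2=1, p3=0, p4=0

110010001110010


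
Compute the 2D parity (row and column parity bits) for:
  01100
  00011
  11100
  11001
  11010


Row parities: 00111
Column parities: 10000

Row P: 00111, Col P: 10000, Corner: 1
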